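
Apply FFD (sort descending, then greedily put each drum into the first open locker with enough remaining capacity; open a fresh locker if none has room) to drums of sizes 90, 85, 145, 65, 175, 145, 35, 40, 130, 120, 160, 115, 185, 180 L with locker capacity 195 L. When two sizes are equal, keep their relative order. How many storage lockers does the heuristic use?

10

Sorted descending: 185, 180, 175, 160, 145, 145, 130, 120, 115, 90, 85, 65, 40, 35.
  185 → locker 1 (new)  [load 185/195]
  180 → locker 2 (new)  [load 180/195]
  175 → locker 3 (new)  [load 175/195]
  160 → locker 4 (new)  [load 160/195]
  145 → locker 5 (new)  [load 145/195]
  145 → locker 6 (new)  [load 145/195]
  130 → locker 7 (new)  [load 130/195]
  120 → locker 8 (new)  [load 120/195]
  115 → locker 9 (new)  [load 115/195]
  90 → locker 10 (new)  [load 90/195]
  85 → locker 10  [load 175/195]
  65 → locker 7  [load 195/195]
  40 → locker 5  [load 185/195]
  35 → locker 4  [load 195/195]
10 storage lockers opened.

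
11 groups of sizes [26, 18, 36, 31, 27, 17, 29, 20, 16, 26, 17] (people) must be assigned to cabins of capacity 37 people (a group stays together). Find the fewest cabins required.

9

Total = 36 + 31 + 29 + 27 + 26 + 26 + 20 + 18 + 17 + 17 + 16 = 263 people.
Lower bound: ⌈263/37⌉ = 8 cabins.
A packing using 9 cabins:
  cabin 1: 36 = 36
  cabin 2: 31 = 31
  cabin 3: 29 = 29
  cabin 4: 27 = 27
  cabin 5: 26 = 26
  cabin 6: 26 = 26
  cabin 7: 20 + 17 = 37
  cabin 8: 18 + 17 = 35
  cabin 9: 16 = 16
No arrangement into 8 cabins stays within capacity, so 9 is optimal.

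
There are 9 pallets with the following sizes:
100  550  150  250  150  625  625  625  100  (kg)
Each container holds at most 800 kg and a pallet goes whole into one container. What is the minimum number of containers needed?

Total = 625 + 625 + 625 + 550 + 250 + 150 + 150 + 100 + 100 = 3175 kg.
Lower bound: ⌈3175/800⌉ = 4 containers.
A packing using 5 containers:
  container 1: 625 + 150 = 775
  container 2: 625 + 150 = 775
  container 3: 625 + 100 = 725
  container 4: 550 + 250 = 800
  container 5: 100 = 100
No arrangement into 4 containers stays within capacity, so 5 is optimal.

5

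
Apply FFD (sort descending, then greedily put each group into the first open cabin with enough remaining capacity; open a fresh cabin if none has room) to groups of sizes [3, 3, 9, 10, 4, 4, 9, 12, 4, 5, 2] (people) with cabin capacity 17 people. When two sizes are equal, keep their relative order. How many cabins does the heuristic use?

Sorted descending: 12, 10, 9, 9, 5, 4, 4, 4, 3, 3, 2.
  12 → cabin 1 (new)  [load 12/17]
  10 → cabin 2 (new)  [load 10/17]
  9 → cabin 3 (new)  [load 9/17]
  9 → cabin 4 (new)  [load 9/17]
  5 → cabin 1  [load 17/17]
  4 → cabin 2  [load 14/17]
  4 → cabin 3  [load 13/17]
  4 → cabin 3  [load 17/17]
  3 → cabin 2  [load 17/17]
  3 → cabin 4  [load 12/17]
  2 → cabin 4  [load 14/17]
4 cabins opened.

4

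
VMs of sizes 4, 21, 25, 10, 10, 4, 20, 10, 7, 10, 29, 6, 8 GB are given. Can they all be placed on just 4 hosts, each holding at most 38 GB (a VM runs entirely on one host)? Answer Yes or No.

Total = 164 GB; ⌈164/38⌉ = 5.
At least 5 hosts are required, but only 4 are allowed.

No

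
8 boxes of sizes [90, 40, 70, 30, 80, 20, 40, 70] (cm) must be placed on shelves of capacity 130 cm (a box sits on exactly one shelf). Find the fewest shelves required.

4

Total = 90 + 80 + 70 + 70 + 40 + 40 + 30 + 20 = 440 cm.
Lower bound: ⌈440/130⌉ = 4 shelves.
A packing using 4 shelves:
  shelf 1: 90 + 40 = 130
  shelf 2: 80 + 40 = 120
  shelf 3: 70 + 30 + 20 = 120
  shelf 4: 70 = 70
This matches the lower bound, so 4 is optimal.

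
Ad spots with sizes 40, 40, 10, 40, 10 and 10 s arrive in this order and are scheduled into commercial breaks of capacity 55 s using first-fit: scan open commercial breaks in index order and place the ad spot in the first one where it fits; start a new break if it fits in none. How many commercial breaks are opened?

  40 → break 1 (new)  [load 40/55]
  40 → break 2 (new)  [load 40/55]
  10 → break 1  [load 50/55]
  40 → break 3 (new)  [load 40/55]
  10 → break 2  [load 50/55]
  10 → break 3  [load 50/55]
3 commercial breaks opened.

3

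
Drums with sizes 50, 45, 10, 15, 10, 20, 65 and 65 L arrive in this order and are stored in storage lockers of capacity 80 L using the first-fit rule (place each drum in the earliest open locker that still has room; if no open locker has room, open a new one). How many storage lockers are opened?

4

  50 → locker 1 (new)  [load 50/80]
  45 → locker 2 (new)  [load 45/80]
  10 → locker 1  [load 60/80]
  15 → locker 1  [load 75/80]
  10 → locker 2  [load 55/80]
  20 → locker 2  [load 75/80]
  65 → locker 3 (new)  [load 65/80]
  65 → locker 4 (new)  [load 65/80]
4 storage lockers opened.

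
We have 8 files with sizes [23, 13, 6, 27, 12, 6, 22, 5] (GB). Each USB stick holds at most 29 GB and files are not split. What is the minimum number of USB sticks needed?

Total = 27 + 23 + 22 + 13 + 12 + 6 + 6 + 5 = 114 GB.
Lower bound: ⌈114/29⌉ = 4 USB sticks.
A packing using 5 USB sticks:
  USB stick 1: 27 = 27
  USB stick 2: 23 + 6 = 29
  USB stick 3: 22 + 6 = 28
  USB stick 4: 13 + 12 = 25
  USB stick 5: 5 = 5
No arrangement into 4 USB sticks stays within capacity, so 5 is optimal.

5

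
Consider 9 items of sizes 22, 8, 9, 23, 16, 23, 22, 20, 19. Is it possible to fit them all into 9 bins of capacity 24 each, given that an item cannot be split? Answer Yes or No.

A valid assignment using 8 bins:
  bin 1: 23 = 23
  bin 2: 23 = 23
  bin 3: 22 = 22
  bin 4: 22 = 22
  bin 5: 20 = 20
  bin 6: 19 = 19
  bin 7: 16 + 8 = 24
  bin 8: 9 = 9
That uses only 8 ≤ 9, so 9 bins are enough.

Yes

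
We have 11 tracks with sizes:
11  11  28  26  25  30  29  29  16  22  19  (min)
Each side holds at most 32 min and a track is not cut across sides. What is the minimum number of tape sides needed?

9

Total = 30 + 29 + 29 + 28 + 26 + 25 + 22 + 19 + 16 + 11 + 11 = 246 min.
Lower bound: ⌈246/32⌉ = 8 tape sides.
A packing using 9 tape sides:
  side 1: 30 = 30
  side 2: 29 = 29
  side 3: 29 = 29
  side 4: 28 = 28
  side 5: 26 = 26
  side 6: 25 = 25
  side 7: 22 = 22
  side 8: 19 + 11 = 30
  side 9: 16 + 11 = 27
No arrangement into 8 tape sides stays within capacity, so 9 is optimal.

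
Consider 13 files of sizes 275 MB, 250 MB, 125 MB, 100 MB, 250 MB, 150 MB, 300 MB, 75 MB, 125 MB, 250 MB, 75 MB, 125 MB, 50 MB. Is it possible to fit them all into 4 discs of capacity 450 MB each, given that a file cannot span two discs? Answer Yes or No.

Total = 2150 MB; ⌈2150/450⌉ = 5.
At least 5 discs are required, but only 4 are allowed.

No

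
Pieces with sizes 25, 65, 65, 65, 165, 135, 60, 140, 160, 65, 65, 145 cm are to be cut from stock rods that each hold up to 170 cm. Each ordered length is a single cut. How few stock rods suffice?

8

Total = 165 + 160 + 145 + 140 + 135 + 65 + 65 + 65 + 65 + 65 + 60 + 25 = 1155 cm.
Lower bound: ⌈1155/170⌉ = 7 stock rods.
A packing using 8 stock rods:
  stock rod 1: 165 = 165
  stock rod 2: 160 = 160
  stock rod 3: 145 + 25 = 170
  stock rod 4: 140 = 140
  stock rod 5: 135 = 135
  stock rod 6: 65 + 65 = 130
  stock rod 7: 65 + 65 = 130
  stock rod 8: 65 + 60 = 125
No arrangement into 7 stock rods stays within capacity, so 8 is optimal.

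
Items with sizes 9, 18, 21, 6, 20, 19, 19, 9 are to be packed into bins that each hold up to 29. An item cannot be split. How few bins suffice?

Total = 21 + 20 + 19 + 19 + 18 + 9 + 9 + 6 = 121.
Lower bound: ⌈121/29⌉ = 5 bins.
A packing using 5 bins:
  bin 1: 21 + 6 = 27
  bin 2: 20 + 9 = 29
  bin 3: 19 + 9 = 28
  bin 4: 19 = 19
  bin 5: 18 = 18
This matches the lower bound, so 5 is optimal.

5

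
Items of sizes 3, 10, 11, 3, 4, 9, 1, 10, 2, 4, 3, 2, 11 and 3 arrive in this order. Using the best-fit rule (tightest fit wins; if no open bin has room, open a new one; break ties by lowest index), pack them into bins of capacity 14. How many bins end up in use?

  3 → bin 1 (new)  [load 3/14]
  10 → bin 1  [load 13/14]
  11 → bin 2 (new)  [load 11/14]
  3 → bin 2  [load 14/14]
  4 → bin 3 (new)  [load 4/14]
  9 → bin 3  [load 13/14]
  1 → bin 1  [load 14/14]
  10 → bin 4 (new)  [load 10/14]
  2 → bin 4  [load 12/14]
  4 → bin 5 (new)  [load 4/14]
  3 → bin 5  [load 7/14]
  2 → bin 4  [load 14/14]
  11 → bin 6 (new)  [load 11/14]
  3 → bin 6  [load 14/14]
6 bins opened.

6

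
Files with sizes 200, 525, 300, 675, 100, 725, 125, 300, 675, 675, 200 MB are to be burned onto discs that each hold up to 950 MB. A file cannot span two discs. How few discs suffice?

Total = 725 + 675 + 675 + 675 + 525 + 300 + 300 + 200 + 200 + 125 + 100 = 4500 MB.
Lower bound: ⌈4500/950⌉ = 5 discs.
A packing using 6 discs:
  disc 1: 725 + 200 = 925
  disc 2: 675 + 200 = 875
  disc 3: 675 + 125 + 100 = 900
  disc 4: 675 = 675
  disc 5: 525 + 300 = 825
  disc 6: 300 = 300
No arrangement into 5 discs stays within capacity, so 6 is optimal.

6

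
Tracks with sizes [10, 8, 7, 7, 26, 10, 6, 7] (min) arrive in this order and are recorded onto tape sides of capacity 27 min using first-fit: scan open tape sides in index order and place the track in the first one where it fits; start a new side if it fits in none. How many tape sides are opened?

4

  10 → side 1 (new)  [load 10/27]
  8 → side 1  [load 18/27]
  7 → side 1  [load 25/27]
  7 → side 2 (new)  [load 7/27]
  26 → side 3 (new)  [load 26/27]
  10 → side 2  [load 17/27]
  6 → side 2  [load 23/27]
  7 → side 4 (new)  [load 7/27]
4 tape sides opened.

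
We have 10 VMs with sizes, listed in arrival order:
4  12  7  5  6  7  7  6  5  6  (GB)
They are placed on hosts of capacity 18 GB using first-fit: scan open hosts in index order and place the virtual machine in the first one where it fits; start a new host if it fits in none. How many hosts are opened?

  4 → host 1 (new)  [load 4/18]
  12 → host 1  [load 16/18]
  7 → host 2 (new)  [load 7/18]
  5 → host 2  [load 12/18]
  6 → host 2  [load 18/18]
  7 → host 3 (new)  [load 7/18]
  7 → host 3  [load 14/18]
  6 → host 4 (new)  [load 6/18]
  5 → host 4  [load 11/18]
  6 → host 4  [load 17/18]
4 hosts opened.

4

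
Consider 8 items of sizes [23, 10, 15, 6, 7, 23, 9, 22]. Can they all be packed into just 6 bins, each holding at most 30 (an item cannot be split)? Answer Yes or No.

Yes

A valid assignment using 5 bins:
  bin 1: 23 + 7 = 30
  bin 2: 23 + 6 = 29
  bin 3: 22 = 22
  bin 4: 15 + 10 = 25
  bin 5: 9 = 9
That uses only 5 ≤ 6, so 6 bins are enough.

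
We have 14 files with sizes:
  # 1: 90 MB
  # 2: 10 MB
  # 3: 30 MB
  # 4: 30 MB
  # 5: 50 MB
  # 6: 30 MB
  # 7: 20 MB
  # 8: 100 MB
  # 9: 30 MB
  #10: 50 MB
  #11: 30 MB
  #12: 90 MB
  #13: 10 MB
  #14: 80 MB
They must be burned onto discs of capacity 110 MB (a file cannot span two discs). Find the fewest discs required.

Total = 100 + 90 + 90 + 80 + 50 + 50 + 30 + 30 + 30 + 30 + 30 + 20 + 10 + 10 = 650 MB.
Lower bound: ⌈650/110⌉ = 6 discs.
A packing using 6 discs:
  disc 1: 100 + 10 = 110
  disc 2: 90 + 20 = 110
  disc 3: 90 + 10 = 100
  disc 4: 80 + 30 = 110
  disc 5: 50 + 30 + 30 = 110
  disc 6: 50 + 30 + 30 = 110
This matches the lower bound, so 6 is optimal.

6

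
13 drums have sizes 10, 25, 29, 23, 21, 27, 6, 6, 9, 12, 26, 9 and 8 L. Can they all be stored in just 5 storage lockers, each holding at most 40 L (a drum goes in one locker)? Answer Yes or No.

Total = 211 L; ⌈211/40⌉ = 6.
At least 6 storage lockers are required, but only 5 are allowed.

No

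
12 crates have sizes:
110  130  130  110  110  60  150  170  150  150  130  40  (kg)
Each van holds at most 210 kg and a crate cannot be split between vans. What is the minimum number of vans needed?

Total = 170 + 150 + 150 + 150 + 130 + 130 + 130 + 110 + 110 + 110 + 60 + 40 = 1440 kg.
Lower bound: ⌈1440/210⌉ = 7 vans.
Also, 10 crates each exceed 105 kg, and no two of those can share a van, so at least 10 vans are needed.
A packing using 10 vans:
  van 1: 170 + 40 = 210
  van 2: 150 + 60 = 210
  van 3: 150 = 150
  van 4: 150 = 150
  van 5: 130 = 130
  van 6: 130 = 130
  van 7: 130 = 130
  van 8: 110 = 110
  van 9: 110 = 110
  van 10: 110 = 110
This matches the lower bound, so 10 is optimal.

10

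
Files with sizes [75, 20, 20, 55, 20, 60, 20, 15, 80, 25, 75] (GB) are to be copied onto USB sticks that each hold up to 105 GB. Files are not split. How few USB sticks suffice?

5

Total = 80 + 75 + 75 + 60 + 55 + 25 + 20 + 20 + 20 + 20 + 15 = 465 GB.
Lower bound: ⌈465/105⌉ = 5 USB sticks.
A packing using 5 USB sticks:
  USB stick 1: 80 + 25 = 105
  USB stick 2: 75 + 20 = 95
  USB stick 3: 75 + 20 = 95
  USB stick 4: 60 + 20 + 20 = 100
  USB stick 5: 55 + 15 = 70
This matches the lower bound, so 5 is optimal.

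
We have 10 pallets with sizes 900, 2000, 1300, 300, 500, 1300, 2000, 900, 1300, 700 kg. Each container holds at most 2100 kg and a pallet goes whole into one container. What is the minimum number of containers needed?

6

Total = 2000 + 2000 + 1300 + 1300 + 1300 + 900 + 900 + 700 + 500 + 300 = 11200 kg.
Lower bound: ⌈11200/2100⌉ = 6 containers.
A packing using 6 containers:
  container 1: 2000 = 2000
  container 2: 2000 = 2000
  container 3: 1300 + 700 = 2000
  container 4: 1300 + 500 + 300 = 2100
  container 5: 1300 = 1300
  container 6: 900 + 900 = 1800
This matches the lower bound, so 6 is optimal.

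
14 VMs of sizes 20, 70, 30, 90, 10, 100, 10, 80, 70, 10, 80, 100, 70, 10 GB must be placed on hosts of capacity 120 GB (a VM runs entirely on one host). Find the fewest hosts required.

Total = 100 + 100 + 90 + 80 + 80 + 70 + 70 + 70 + 30 + 20 + 10 + 10 + 10 + 10 = 750 GB.
Lower bound: ⌈750/120⌉ = 7 hosts.
Also, 8 VMs each exceed 60 GB, and no two of those can share a host, so at least 8 hosts are needed.
A packing using 8 hosts:
  host 1: 100 + 20 = 120
  host 2: 100 + 10 + 10 = 120
  host 3: 90 + 30 = 120
  host 4: 80 + 10 + 10 = 100
  host 5: 80 = 80
  host 6: 70 = 70
  host 7: 70 = 70
  host 8: 70 = 70
This matches the lower bound, so 8 is optimal.

8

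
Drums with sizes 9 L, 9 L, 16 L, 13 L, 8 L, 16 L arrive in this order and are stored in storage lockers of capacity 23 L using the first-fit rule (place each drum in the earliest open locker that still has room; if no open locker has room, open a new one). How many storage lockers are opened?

  9 → locker 1 (new)  [load 9/23]
  9 → locker 1  [load 18/23]
  16 → locker 2 (new)  [load 16/23]
  13 → locker 3 (new)  [load 13/23]
  8 → locker 3  [load 21/23]
  16 → locker 4 (new)  [load 16/23]
4 storage lockers opened.

4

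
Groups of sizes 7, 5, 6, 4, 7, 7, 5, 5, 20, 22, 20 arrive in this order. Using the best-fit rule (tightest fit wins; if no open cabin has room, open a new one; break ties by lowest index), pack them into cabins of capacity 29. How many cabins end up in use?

  7 → cabin 1 (new)  [load 7/29]
  5 → cabin 1  [load 12/29]
  6 → cabin 1  [load 18/29]
  4 → cabin 1  [load 22/29]
  7 → cabin 1  [load 29/29]
  7 → cabin 2 (new)  [load 7/29]
  5 → cabin 2  [load 12/29]
  5 → cabin 2  [load 17/29]
  20 → cabin 3 (new)  [load 20/29]
  22 → cabin 4 (new)  [load 22/29]
  20 → cabin 5 (new)  [load 20/29]
5 cabins opened.

5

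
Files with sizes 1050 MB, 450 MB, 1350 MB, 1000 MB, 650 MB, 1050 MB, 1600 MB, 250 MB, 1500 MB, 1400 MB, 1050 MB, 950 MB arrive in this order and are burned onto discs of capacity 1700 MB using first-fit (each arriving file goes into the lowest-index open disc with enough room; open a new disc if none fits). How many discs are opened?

  1050 → disc 1 (new)  [load 1050/1700]
  450 → disc 1  [load 1500/1700]
  1350 → disc 2 (new)  [load 1350/1700]
  1000 → disc 3 (new)  [load 1000/1700]
  650 → disc 3  [load 1650/1700]
  1050 → disc 4 (new)  [load 1050/1700]
  1600 → disc 5 (new)  [load 1600/1700]
  250 → disc 2  [load 1600/1700]
  1500 → disc 6 (new)  [load 1500/1700]
  1400 → disc 7 (new)  [load 1400/1700]
  1050 → disc 8 (new)  [load 1050/1700]
  950 → disc 9 (new)  [load 950/1700]
9 discs opened.

9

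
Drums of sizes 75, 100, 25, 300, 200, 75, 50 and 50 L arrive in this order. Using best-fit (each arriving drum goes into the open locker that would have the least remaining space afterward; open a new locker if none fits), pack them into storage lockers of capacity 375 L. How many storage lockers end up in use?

  75 → locker 1 (new)  [load 75/375]
  100 → locker 1  [load 175/375]
  25 → locker 1  [load 200/375]
  300 → locker 2 (new)  [load 300/375]
  200 → locker 3 (new)  [load 200/375]
  75 → locker 2  [load 375/375]
  50 → locker 1  [load 250/375]
  50 → locker 1  [load 300/375]
3 storage lockers opened.

3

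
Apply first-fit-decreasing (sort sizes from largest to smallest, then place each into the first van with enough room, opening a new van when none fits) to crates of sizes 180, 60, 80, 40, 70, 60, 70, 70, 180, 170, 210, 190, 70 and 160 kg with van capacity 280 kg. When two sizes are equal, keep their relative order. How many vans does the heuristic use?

6

Sorted descending: 210, 190, 180, 180, 170, 160, 80, 70, 70, 70, 70, 60, 60, 40.
  210 → van 1 (new)  [load 210/280]
  190 → van 2 (new)  [load 190/280]
  180 → van 3 (new)  [load 180/280]
  180 → van 4 (new)  [load 180/280]
  170 → van 5 (new)  [load 170/280]
  160 → van 6 (new)  [load 160/280]
  80 → van 2  [load 270/280]
  70 → van 1  [load 280/280]
  70 → van 3  [load 250/280]
  70 → van 4  [load 250/280]
  70 → van 5  [load 240/280]
  60 → van 6  [load 220/280]
  60 → van 6  [load 280/280]
  40 → van 5  [load 280/280]
6 vans opened.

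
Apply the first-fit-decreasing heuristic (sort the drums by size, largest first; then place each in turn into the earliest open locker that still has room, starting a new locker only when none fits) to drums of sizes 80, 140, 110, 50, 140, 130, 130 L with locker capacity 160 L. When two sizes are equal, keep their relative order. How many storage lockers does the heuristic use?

Sorted descending: 140, 140, 130, 130, 110, 80, 50.
  140 → locker 1 (new)  [load 140/160]
  140 → locker 2 (new)  [load 140/160]
  130 → locker 3 (new)  [load 130/160]
  130 → locker 4 (new)  [load 130/160]
  110 → locker 5 (new)  [load 110/160]
  80 → locker 6 (new)  [load 80/160]
  50 → locker 5  [load 160/160]
6 storage lockers opened.

6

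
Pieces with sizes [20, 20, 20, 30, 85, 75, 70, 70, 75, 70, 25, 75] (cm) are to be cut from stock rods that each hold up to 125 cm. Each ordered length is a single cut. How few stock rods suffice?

Total = 85 + 75 + 75 + 75 + 70 + 70 + 70 + 30 + 25 + 20 + 20 + 20 = 635 cm.
Lower bound: ⌈635/125⌉ = 6 stock rods.
Also, 7 pieces each exceed 125/2 cm, and no two of those can share a stock rod, so at least 7 stock rods are needed.
A packing using 7 stock rods:
  stock rod 1: 85 + 30 = 115
  stock rod 2: 75 + 25 + 20 = 120
  stock rod 3: 75 + 20 + 20 = 115
  stock rod 4: 75 = 75
  stock rod 5: 70 = 70
  stock rod 6: 70 = 70
  stock rod 7: 70 = 70
This matches the lower bound, so 7 is optimal.

7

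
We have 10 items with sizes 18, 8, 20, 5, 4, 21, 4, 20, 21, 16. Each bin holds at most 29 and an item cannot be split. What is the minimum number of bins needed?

Total = 21 + 21 + 20 + 20 + 18 + 16 + 8 + 5 + 4 + 4 = 137.
Lower bound: ⌈137/29⌉ = 5 bins.
Also, 6 items each exceed 29/2, and no two of those can share a bin, so at least 6 bins are needed.
A packing using 6 bins:
  bin 1: 21 + 8 = 29
  bin 2: 21 + 5 = 26
  bin 3: 20 + 4 + 4 = 28
  bin 4: 20 = 20
  bin 5: 18 = 18
  bin 6: 16 = 16
This matches the lower bound, so 6 is optimal.

6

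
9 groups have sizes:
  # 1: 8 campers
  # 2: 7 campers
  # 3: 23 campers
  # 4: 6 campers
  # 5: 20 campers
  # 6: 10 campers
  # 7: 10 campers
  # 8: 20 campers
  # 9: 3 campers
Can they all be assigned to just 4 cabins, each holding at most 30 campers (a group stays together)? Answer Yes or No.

Yes

A valid assignment using 4 cabins:
  cabin 1: 23 + 7 = 30
  cabin 2: 20 + 10 = 30
  cabin 3: 20 + 10 = 30
  cabin 4: 8 + 6 + 3 = 17
Every load is within 30 campers, so 4 cabins suffice.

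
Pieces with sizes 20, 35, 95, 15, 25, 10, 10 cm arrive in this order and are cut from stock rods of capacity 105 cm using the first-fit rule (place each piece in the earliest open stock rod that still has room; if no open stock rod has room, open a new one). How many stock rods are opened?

  20 → stock rod 1 (new)  [load 20/105]
  35 → stock rod 1  [load 55/105]
  95 → stock rod 2 (new)  [load 95/105]
  15 → stock rod 1  [load 70/105]
  25 → stock rod 1  [load 95/105]
  10 → stock rod 1  [load 105/105]
  10 → stock rod 2  [load 105/105]
2 stock rods opened.

2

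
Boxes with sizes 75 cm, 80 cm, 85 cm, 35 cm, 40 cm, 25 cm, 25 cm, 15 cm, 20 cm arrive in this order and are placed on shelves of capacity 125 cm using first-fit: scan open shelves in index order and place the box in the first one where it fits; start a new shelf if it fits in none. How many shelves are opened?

  75 → shelf 1 (new)  [load 75/125]
  80 → shelf 2 (new)  [load 80/125]
  85 → shelf 3 (new)  [load 85/125]
  35 → shelf 1  [load 110/125]
  40 → shelf 2  [load 120/125]
  25 → shelf 3  [load 110/125]
  25 → shelf 4 (new)  [load 25/125]
  15 → shelf 1  [load 125/125]
  20 → shelf 4  [load 45/125]
4 shelves opened.

4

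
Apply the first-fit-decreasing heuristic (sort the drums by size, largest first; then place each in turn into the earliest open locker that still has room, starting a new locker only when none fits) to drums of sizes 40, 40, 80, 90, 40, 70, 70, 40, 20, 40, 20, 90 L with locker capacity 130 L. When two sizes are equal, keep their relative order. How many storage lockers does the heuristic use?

Sorted descending: 90, 90, 80, 70, 70, 40, 40, 40, 40, 40, 20, 20.
  90 → locker 1 (new)  [load 90/130]
  90 → locker 2 (new)  [load 90/130]
  80 → locker 3 (new)  [load 80/130]
  70 → locker 4 (new)  [load 70/130]
  70 → locker 5 (new)  [load 70/130]
  40 → locker 1  [load 130/130]
  40 → locker 2  [load 130/130]
  40 → locker 3  [load 120/130]
  40 → locker 4  [load 110/130]
  40 → locker 5  [load 110/130]
  20 → locker 4  [load 130/130]
  20 → locker 5  [load 130/130]
5 storage lockers opened.

5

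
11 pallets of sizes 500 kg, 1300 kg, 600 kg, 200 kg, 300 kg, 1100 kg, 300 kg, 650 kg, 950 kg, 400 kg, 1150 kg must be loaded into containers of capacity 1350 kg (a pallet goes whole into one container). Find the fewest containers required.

6

Total = 1300 + 1150 + 1100 + 950 + 650 + 600 + 500 + 400 + 300 + 300 + 200 = 7450 kg.
Lower bound: ⌈7450/1350⌉ = 6 containers.
A packing using 6 containers:
  container 1: 1300 = 1300
  container 2: 1150 + 200 = 1350
  container 3: 1100 = 1100
  container 4: 950 + 400 = 1350
  container 5: 650 + 600 = 1250
  container 6: 500 + 300 + 300 = 1100
This matches the lower bound, so 6 is optimal.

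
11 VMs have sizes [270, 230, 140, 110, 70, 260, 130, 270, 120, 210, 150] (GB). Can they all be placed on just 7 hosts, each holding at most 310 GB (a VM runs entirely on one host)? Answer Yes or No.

Total = 1960 GB; ⌈1960/310⌉ = 7.
The bound of 7 does not rule out 7, but exhaustive search shows no assignment into 7 hosts of capacity 310 GB exists — the minimum is 8.

No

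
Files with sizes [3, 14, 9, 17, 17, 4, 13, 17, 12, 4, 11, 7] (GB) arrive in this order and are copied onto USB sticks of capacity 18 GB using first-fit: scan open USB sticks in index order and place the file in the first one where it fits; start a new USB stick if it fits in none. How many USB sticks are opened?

8

  3 → USB stick 1 (new)  [load 3/18]
  14 → USB stick 1  [load 17/18]
  9 → USB stick 2 (new)  [load 9/18]
  17 → USB stick 3 (new)  [load 17/18]
  17 → USB stick 4 (new)  [load 17/18]
  4 → USB stick 2  [load 13/18]
  13 → USB stick 5 (new)  [load 13/18]
  17 → USB stick 6 (new)  [load 17/18]
  12 → USB stick 7 (new)  [load 12/18]
  4 → USB stick 2  [load 17/18]
  11 → USB stick 8 (new)  [load 11/18]
  7 → USB stick 8  [load 18/18]
8 USB sticks opened.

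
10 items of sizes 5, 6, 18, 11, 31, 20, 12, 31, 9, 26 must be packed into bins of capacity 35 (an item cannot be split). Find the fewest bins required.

Total = 31 + 31 + 26 + 20 + 18 + 12 + 11 + 9 + 6 + 5 = 169.
Lower bound: ⌈169/35⌉ = 5 bins.
A packing using 6 bins:
  bin 1: 31 = 31
  bin 2: 31 = 31
  bin 3: 26 + 9 = 35
  bin 4: 20 + 12 = 32
  bin 5: 18 + 11 + 6 = 35
  bin 6: 5 = 5
No arrangement into 5 bins stays within capacity, so 6 is optimal.

6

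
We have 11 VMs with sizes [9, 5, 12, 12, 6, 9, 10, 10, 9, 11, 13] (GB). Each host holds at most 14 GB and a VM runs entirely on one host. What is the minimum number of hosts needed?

Total = 13 + 12 + 12 + 11 + 10 + 10 + 9 + 9 + 9 + 6 + 5 = 106 GB.
Lower bound: ⌈106/14⌉ = 8 hosts.
Also, 9 VMs each exceed 7 GB, and no two of those can share a host, so at least 9 hosts are needed.
A packing using 10 hosts:
  host 1: 13 = 13
  host 2: 12 = 12
  host 3: 12 = 12
  host 4: 11 = 11
  host 5: 10 = 10
  host 6: 10 = 10
  host 7: 9 + 5 = 14
  host 8: 9 = 9
  host 9: 9 = 9
  host 10: 6 = 6
No arrangement into 9 hosts stays within capacity, so 10 is optimal.

10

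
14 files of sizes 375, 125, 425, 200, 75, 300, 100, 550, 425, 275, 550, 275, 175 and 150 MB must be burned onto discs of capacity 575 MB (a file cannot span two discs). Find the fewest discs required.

8

Total = 550 + 550 + 425 + 425 + 375 + 300 + 275 + 275 + 200 + 175 + 150 + 125 + 100 + 75 = 4000 MB.
Lower bound: ⌈4000/575⌉ = 7 discs.
A packing using 8 discs:
  disc 1: 550 = 550
  disc 2: 550 = 550
  disc 3: 425 + 150 = 575
  disc 4: 425 + 125 = 550
  disc 5: 375 + 200 = 575
  disc 6: 300 + 275 = 575
  disc 7: 275 + 175 + 100 = 550
  disc 8: 75 = 75
No arrangement into 7 discs stays within capacity, so 8 is optimal.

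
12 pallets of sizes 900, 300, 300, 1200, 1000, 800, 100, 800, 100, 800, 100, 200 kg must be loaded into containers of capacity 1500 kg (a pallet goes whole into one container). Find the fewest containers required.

Total = 1200 + 1000 + 900 + 800 + 800 + 800 + 300 + 300 + 200 + 100 + 100 + 100 = 6600 kg.
Lower bound: ⌈6600/1500⌉ = 5 containers.
Also, 6 pallets each exceed 750 kg, and no two of those can share a container, so at least 6 containers are needed.
A packing using 6 containers:
  container 1: 1200 + 300 = 1500
  container 2: 1000 + 300 + 200 = 1500
  container 3: 900 + 100 + 100 + 100 = 1200
  container 4: 800 = 800
  container 5: 800 = 800
  container 6: 800 = 800
This matches the lower bound, so 6 is optimal.

6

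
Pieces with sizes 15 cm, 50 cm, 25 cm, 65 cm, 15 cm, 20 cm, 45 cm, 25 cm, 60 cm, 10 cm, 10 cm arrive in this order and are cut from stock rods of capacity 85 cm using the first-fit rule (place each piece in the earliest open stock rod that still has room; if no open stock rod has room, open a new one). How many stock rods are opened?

5

  15 → stock rod 1 (new)  [load 15/85]
  50 → stock rod 1  [load 65/85]
  25 → stock rod 2 (new)  [load 25/85]
  65 → stock rod 3 (new)  [load 65/85]
  15 → stock rod 1  [load 80/85]
  20 → stock rod 2  [load 45/85]
  45 → stock rod 4 (new)  [load 45/85]
  25 → stock rod 2  [load 70/85]
  60 → stock rod 5 (new)  [load 60/85]
  10 → stock rod 2  [load 80/85]
  10 → stock rod 3  [load 75/85]
5 stock rods opened.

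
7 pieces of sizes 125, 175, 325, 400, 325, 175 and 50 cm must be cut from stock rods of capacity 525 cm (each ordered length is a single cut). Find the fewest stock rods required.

Total = 400 + 325 + 325 + 175 + 175 + 125 + 50 = 1575 cm.
Lower bound: ⌈1575/525⌉ = 3 stock rods.
A packing using 4 stock rods:
  stock rod 1: 400 + 125 = 525
  stock rod 2: 325 + 175 = 500
  stock rod 3: 325 + 175 = 500
  stock rod 4: 50 = 50
No arrangement into 3 stock rods stays within capacity, so 4 is optimal.

4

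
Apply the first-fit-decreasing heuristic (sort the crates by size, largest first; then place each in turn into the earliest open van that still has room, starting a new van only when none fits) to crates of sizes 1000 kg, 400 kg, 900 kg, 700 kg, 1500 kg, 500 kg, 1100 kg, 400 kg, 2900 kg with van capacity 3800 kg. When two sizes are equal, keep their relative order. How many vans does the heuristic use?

3

Sorted descending: 2900, 1500, 1100, 1000, 900, 700, 500, 400, 400.
  2900 → van 1 (new)  [load 2900/3800]
  1500 → van 2 (new)  [load 1500/3800]
  1100 → van 2  [load 2600/3800]
  1000 → van 2  [load 3600/3800]
  900 → van 1  [load 3800/3800]
  700 → van 3 (new)  [load 700/3800]
  500 → van 3  [load 1200/3800]
  400 → van 3  [load 1600/3800]
  400 → van 3  [load 2000/3800]
3 vans opened.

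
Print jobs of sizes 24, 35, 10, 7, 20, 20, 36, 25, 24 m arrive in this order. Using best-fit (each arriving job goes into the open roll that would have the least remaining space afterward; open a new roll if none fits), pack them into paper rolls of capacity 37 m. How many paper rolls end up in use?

  24 → roll 1 (new)  [load 24/37]
  35 → roll 2 (new)  [load 35/37]
  10 → roll 1  [load 34/37]
  7 → roll 3 (new)  [load 7/37]
  20 → roll 3  [load 27/37]
  20 → roll 4 (new)  [load 20/37]
  36 → roll 5 (new)  [load 36/37]
  25 → roll 6 (new)  [load 25/37]
  24 → roll 7 (new)  [load 24/37]
7 paper rolls opened.

7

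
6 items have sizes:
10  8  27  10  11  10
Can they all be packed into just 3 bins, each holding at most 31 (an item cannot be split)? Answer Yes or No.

Yes

A valid assignment using 3 bins:
  bin 1: 27 = 27
  bin 2: 11 + 10 + 10 = 31
  bin 3: 10 + 8 = 18
Every load is within 31, so 3 bins suffice.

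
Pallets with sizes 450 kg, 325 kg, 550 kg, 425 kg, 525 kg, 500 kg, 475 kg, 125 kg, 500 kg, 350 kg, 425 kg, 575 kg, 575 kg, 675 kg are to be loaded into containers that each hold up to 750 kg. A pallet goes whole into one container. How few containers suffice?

12

Total = 675 + 575 + 575 + 550 + 525 + 500 + 500 + 475 + 450 + 425 + 425 + 350 + 325 + 125 = 6475 kg.
Lower bound: ⌈6475/750⌉ = 9 containers.
Also, 11 pallets each exceed 375 kg, and no two of those can share a container, so at least 11 containers are needed.
A packing using 12 containers:
  container 1: 675 = 675
  container 2: 575 + 125 = 700
  container 3: 575 = 575
  container 4: 550 = 550
  container 5: 525 = 525
  container 6: 500 = 500
  container 7: 500 = 500
  container 8: 475 = 475
  container 9: 450 = 450
  container 10: 425 + 325 = 750
  container 11: 425 = 425
  container 12: 350 = 350
No arrangement into 11 containers stays within capacity, so 12 is optimal.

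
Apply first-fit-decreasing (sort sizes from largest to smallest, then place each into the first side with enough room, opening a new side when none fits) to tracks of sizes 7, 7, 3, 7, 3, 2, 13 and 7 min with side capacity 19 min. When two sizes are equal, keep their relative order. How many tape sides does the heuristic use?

Sorted descending: 13, 7, 7, 7, 7, 3, 3, 2.
  13 → side 1 (new)  [load 13/19]
  7 → side 2 (new)  [load 7/19]
  7 → side 2  [load 14/19]
  7 → side 3 (new)  [load 7/19]
  7 → side 3  [load 14/19]
  3 → side 1  [load 16/19]
  3 → side 1  [load 19/19]
  2 → side 2  [load 16/19]
3 tape sides opened.

3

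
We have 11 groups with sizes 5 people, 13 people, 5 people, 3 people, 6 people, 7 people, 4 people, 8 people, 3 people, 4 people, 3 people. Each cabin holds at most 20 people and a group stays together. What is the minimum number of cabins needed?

4

Total = 13 + 8 + 7 + 6 + 5 + 5 + 4 + 4 + 3 + 3 + 3 = 61 people.
Lower bound: ⌈61/20⌉ = 4 cabins.
A packing using 4 cabins:
  cabin 1: 13 + 7 = 20
  cabin 2: 8 + 6 + 5 = 19
  cabin 3: 5 + 4 + 4 + 3 + 3 = 19
  cabin 4: 3 = 3
This matches the lower bound, so 4 is optimal.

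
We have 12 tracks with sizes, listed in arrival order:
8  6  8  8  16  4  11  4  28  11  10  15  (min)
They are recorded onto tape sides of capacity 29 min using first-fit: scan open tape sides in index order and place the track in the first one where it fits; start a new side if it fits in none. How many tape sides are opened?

  8 → side 1 (new)  [load 8/29]
  6 → side 1  [load 14/29]
  8 → side 1  [load 22/29]
  8 → side 2 (new)  [load 8/29]
  16 → side 2  [load 24/29]
  4 → side 1  [load 26/29]
  11 → side 3 (new)  [load 11/29]
  4 → side 2  [load 28/29]
  28 → side 4 (new)  [load 28/29]
  11 → side 3  [load 22/29]
  10 → side 5 (new)  [load 10/29]
  15 → side 5  [load 25/29]
5 tape sides opened.

5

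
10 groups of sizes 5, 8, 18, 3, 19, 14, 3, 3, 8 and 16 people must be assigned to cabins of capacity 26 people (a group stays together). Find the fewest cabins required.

4

Total = 19 + 18 + 16 + 14 + 8 + 8 + 5 + 3 + 3 + 3 = 97 people.
Lower bound: ⌈97/26⌉ = 4 cabins.
A packing using 4 cabins:
  cabin 1: 19 + 5 = 24
  cabin 2: 18 + 8 = 26
  cabin 3: 16 + 8 = 24
  cabin 4: 14 + 3 + 3 + 3 = 23
This matches the lower bound, so 4 is optimal.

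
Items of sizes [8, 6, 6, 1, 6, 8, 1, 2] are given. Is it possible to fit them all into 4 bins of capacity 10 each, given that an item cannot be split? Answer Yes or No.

No

Total = 38; ⌈38/10⌉ = 4.
5 items each exceed half the capacity and cannot share a bin, forcing at least 5 bins.
At least 5 bins are required, but only 4 are allowed.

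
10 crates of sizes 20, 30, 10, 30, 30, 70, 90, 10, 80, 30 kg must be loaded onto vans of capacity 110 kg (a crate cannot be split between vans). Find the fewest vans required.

4

Total = 90 + 80 + 70 + 30 + 30 + 30 + 30 + 20 + 10 + 10 = 400 kg.
Lower bound: ⌈400/110⌉ = 4 vans.
A packing using 4 vans:
  van 1: 90 + 20 = 110
  van 2: 80 + 30 = 110
  van 3: 70 + 30 + 10 = 110
  van 4: 30 + 30 + 10 = 70
This matches the lower bound, so 4 is optimal.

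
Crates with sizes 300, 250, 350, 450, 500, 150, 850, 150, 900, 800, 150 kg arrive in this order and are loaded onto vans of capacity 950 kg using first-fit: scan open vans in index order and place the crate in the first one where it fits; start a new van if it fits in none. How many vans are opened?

6

  300 → van 1 (new)  [load 300/950]
  250 → van 1  [load 550/950]
  350 → van 1  [load 900/950]
  450 → van 2 (new)  [load 450/950]
  500 → van 2  [load 950/950]
  150 → van 3 (new)  [load 150/950]
  850 → van 4 (new)  [load 850/950]
  150 → van 3  [load 300/950]
  900 → van 5 (new)  [load 900/950]
  800 → van 6 (new)  [load 800/950]
  150 → van 3  [load 450/950]
6 vans opened.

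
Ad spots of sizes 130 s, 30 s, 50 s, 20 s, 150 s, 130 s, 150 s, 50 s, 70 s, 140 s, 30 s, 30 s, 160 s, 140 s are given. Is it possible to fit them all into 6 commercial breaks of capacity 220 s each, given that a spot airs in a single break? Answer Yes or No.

Total = 1280 s; ⌈1280/220⌉ = 6.
7 ad spots each exceed half the capacity and cannot share a break, forcing at least 7 commercial breaks.
At least 7 commercial breaks are required, but only 6 are allowed.

No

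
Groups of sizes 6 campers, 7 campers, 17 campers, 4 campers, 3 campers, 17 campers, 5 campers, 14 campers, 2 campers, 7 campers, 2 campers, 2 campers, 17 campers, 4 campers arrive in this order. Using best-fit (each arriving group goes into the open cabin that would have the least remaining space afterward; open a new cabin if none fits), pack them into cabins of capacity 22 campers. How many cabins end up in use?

5

  6 → cabin 1 (new)  [load 6/22]
  7 → cabin 1  [load 13/22]
  17 → cabin 2 (new)  [load 17/22]
  4 → cabin 2  [load 21/22]
  3 → cabin 1  [load 16/22]
  17 → cabin 3 (new)  [load 17/22]
  5 → cabin 3  [load 22/22]
  14 → cabin 4 (new)  [load 14/22]
  2 → cabin 1  [load 18/22]
  7 → cabin 4  [load 21/22]
  2 → cabin 1  [load 20/22]
  2 → cabin 1  [load 22/22]
  17 → cabin 5 (new)  [load 17/22]
  4 → cabin 5  [load 21/22]
5 cabins opened.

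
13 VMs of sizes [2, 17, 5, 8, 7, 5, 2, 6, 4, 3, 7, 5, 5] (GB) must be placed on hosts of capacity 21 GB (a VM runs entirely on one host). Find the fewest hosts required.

4

Total = 17 + 8 + 7 + 7 + 6 + 5 + 5 + 5 + 5 + 4 + 3 + 2 + 2 = 76 GB.
Lower bound: ⌈76/21⌉ = 4 hosts.
A packing using 4 hosts:
  host 1: 17 + 4 = 21
  host 2: 8 + 7 + 6 = 21
  host 3: 7 + 5 + 5 + 3 = 20
  host 4: 5 + 5 + 2 + 2 = 14
This matches the lower bound, so 4 is optimal.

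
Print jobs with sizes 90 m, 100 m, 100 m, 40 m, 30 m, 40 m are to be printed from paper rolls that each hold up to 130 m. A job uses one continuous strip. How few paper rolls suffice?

4

Total = 100 + 100 + 90 + 40 + 40 + 30 = 400 m.
Lower bound: ⌈400/130⌉ = 4 paper rolls.
A packing using 4 paper rolls:
  roll 1: 100 + 30 = 130
  roll 2: 100 = 100
  roll 3: 90 + 40 = 130
  roll 4: 40 = 40
This matches the lower bound, so 4 is optimal.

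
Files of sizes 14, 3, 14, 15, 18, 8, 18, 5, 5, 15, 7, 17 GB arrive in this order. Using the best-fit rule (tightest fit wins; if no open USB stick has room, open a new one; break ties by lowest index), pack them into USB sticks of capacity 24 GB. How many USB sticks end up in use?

  14 → USB stick 1 (new)  [load 14/24]
  3 → USB stick 1  [load 17/24]
  14 → USB stick 2 (new)  [load 14/24]
  15 → USB stick 3 (new)  [load 15/24]
  18 → USB stick 4 (new)  [load 18/24]
  8 → USB stick 3  [load 23/24]
  18 → USB stick 5 (new)  [load 18/24]
  5 → USB stick 4  [load 23/24]
  5 → USB stick 5  [load 23/24]
  15 → USB stick 6 (new)  [load 15/24]
  7 → USB stick 1  [load 24/24]
  17 → USB stick 7 (new)  [load 17/24]
7 USB sticks opened.

7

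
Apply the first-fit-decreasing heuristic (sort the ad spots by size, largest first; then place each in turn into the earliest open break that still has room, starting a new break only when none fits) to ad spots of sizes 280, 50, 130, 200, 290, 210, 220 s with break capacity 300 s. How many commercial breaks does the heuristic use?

Sorted descending: 290, 280, 220, 210, 200, 130, 50.
  290 → break 1 (new)  [load 290/300]
  280 → break 2 (new)  [load 280/300]
  220 → break 3 (new)  [load 220/300]
  210 → break 4 (new)  [load 210/300]
  200 → break 5 (new)  [load 200/300]
  130 → break 6 (new)  [load 130/300]
  50 → break 3  [load 270/300]
6 commercial breaks opened.

6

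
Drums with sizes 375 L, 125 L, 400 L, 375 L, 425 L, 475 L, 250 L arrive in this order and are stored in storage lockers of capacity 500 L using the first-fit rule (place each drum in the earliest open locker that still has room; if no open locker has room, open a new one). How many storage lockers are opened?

  375 → locker 1 (new)  [load 375/500]
  125 → locker 1  [load 500/500]
  400 → locker 2 (new)  [load 400/500]
  375 → locker 3 (new)  [load 375/500]
  425 → locker 4 (new)  [load 425/500]
  475 → locker 5 (new)  [load 475/500]
  250 → locker 6 (new)  [load 250/500]
6 storage lockers opened.

6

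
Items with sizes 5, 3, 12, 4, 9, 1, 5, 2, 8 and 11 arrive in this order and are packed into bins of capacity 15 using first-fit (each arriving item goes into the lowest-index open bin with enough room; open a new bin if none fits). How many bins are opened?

5

  5 → bin 1 (new)  [load 5/15]
  3 → bin 1  [load 8/15]
  12 → bin 2 (new)  [load 12/15]
  4 → bin 1  [load 12/15]
  9 → bin 3 (new)  [load 9/15]
  1 → bin 1  [load 13/15]
  5 → bin 3  [load 14/15]
  2 → bin 1  [load 15/15]
  8 → bin 4 (new)  [load 8/15]
  11 → bin 5 (new)  [load 11/15]
5 bins opened.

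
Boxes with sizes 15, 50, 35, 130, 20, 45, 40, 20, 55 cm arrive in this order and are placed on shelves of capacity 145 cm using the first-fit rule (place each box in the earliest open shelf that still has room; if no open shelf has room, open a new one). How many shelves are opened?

3

  15 → shelf 1 (new)  [load 15/145]
  50 → shelf 1  [load 65/145]
  35 → shelf 1  [load 100/145]
  130 → shelf 2 (new)  [load 130/145]
  20 → shelf 1  [load 120/145]
  45 → shelf 3 (new)  [load 45/145]
  40 → shelf 3  [load 85/145]
  20 → shelf 1  [load 140/145]
  55 → shelf 3  [load 140/145]
3 shelves opened.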